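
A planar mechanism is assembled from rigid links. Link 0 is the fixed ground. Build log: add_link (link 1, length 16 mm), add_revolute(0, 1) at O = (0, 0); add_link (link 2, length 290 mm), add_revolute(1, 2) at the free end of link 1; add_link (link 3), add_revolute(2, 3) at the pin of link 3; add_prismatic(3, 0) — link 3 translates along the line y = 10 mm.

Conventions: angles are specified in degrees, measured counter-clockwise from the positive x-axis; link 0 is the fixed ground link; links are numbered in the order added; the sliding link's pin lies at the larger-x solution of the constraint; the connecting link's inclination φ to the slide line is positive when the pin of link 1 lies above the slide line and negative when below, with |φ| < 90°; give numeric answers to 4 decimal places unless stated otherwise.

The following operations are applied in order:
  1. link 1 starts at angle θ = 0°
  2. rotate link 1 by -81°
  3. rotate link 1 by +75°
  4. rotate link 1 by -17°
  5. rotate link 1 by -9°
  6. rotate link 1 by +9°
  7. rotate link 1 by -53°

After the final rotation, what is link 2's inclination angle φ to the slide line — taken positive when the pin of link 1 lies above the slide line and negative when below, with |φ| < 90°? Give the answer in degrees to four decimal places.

geometry: r = 16 mm, L = 290 mm, e = 10 mm; θ starts at 0°
rotate link 1 by -81°: θ ← 0° -81° = -81°
rotate link 1 by +75°: θ ← -81° +75° = -6°
rotate link 1 by -17°: θ ← -6° -17° = -23°
rotate link 1 by -9°: θ ← -23° -9° = -32°
rotate link 1 by +9°: θ ← -32° +9° = -23°
rotate link 1 by -53°: θ ← -23° -53° = -76°
h = r sin θ − e = -15.524732 − 10 = -25.524732
sin φ = h / L = -25.524732 / 290 = -0.08801632
φ = arcsin(-0.08801632) = -5.049497°

-5.0495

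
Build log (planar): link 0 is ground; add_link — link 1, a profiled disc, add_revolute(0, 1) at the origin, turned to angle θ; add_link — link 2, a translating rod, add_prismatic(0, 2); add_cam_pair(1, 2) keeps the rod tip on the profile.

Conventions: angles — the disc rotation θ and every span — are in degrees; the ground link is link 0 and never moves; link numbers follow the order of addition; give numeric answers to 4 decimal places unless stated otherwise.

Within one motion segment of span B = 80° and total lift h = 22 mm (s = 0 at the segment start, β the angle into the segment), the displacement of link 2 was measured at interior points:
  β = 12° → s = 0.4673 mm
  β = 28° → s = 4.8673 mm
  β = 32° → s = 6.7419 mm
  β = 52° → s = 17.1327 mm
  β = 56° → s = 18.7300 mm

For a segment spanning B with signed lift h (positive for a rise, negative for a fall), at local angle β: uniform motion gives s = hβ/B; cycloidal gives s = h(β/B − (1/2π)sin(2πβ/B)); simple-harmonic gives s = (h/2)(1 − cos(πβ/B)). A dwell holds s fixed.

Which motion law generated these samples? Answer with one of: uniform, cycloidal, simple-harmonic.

candidates at β/B = r: uniform s = h·r (linear in β); cycloidal s = h·(r − sin(2πr)/(2π)); simple-harmonic s = (h/2)(1 − cos(πr))
β=12°: printed 0.4673 | uniform 3.3000, cycloidal 0.4673, simple-harmonic 1.1989
β=28°: printed 4.8673 | uniform 7.7000, cycloidal 4.8673, simple-harmonic 6.0061
β=32°: printed 6.7419 | uniform 8.8000, cycloidal 6.7419, simple-harmonic 7.6008
β=52°: printed 17.1327 | uniform 14.3000, cycloidal 17.1327, simple-harmonic 15.9939
β=56°: printed 18.7300 | uniform 15.4000, cycloidal 18.7300, simple-harmonic 17.4656
only one law matches every sample → cycloidal

cycloidal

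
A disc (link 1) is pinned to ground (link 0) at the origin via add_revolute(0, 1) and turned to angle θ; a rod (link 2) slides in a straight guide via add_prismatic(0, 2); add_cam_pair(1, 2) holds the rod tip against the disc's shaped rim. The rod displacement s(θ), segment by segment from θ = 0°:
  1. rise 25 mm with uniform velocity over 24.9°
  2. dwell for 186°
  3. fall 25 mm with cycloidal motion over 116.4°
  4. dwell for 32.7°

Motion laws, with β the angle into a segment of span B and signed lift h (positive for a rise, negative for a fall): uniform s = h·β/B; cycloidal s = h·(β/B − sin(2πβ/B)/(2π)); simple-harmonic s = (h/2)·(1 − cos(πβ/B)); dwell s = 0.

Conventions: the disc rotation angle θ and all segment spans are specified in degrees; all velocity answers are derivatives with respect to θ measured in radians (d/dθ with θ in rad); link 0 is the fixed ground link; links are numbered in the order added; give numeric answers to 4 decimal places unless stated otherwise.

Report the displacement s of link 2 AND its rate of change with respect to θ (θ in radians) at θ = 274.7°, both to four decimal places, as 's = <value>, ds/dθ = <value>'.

segment 1 (0° to 24.9°, uniform, h = 25) is passed completely: s = 0.0000 + (25) = 25.0000
segment 2 (24.9° to 210.9°, dwell): s unchanged at 25.0000
θ = 274.7° falls in segment 3 (210.9° to 327.3°, cycloidal, h = -25): β = 274.7 − 210.9 = 63.8°, B = 116.4°; Δs = -25·(0.5481 − sin(2π·0.5481)/(2π)) = -14.8873; s = 25.0000 − 14.8873 = 10.1127
velocity in seg [210.9°–327.3°] (cycloidal), θ in radians: β = 63.8° = 1.1135 rad, B = 116.4° = 2.0316 rad; ds/dθ = (h/B)(1 − cos(2πβ/B)) = ((-25)/2.0316)(1 − cos(2π·0.5481)) = -24.053633 mm/rad

s = 10.1127, ds/dθ = -24.0536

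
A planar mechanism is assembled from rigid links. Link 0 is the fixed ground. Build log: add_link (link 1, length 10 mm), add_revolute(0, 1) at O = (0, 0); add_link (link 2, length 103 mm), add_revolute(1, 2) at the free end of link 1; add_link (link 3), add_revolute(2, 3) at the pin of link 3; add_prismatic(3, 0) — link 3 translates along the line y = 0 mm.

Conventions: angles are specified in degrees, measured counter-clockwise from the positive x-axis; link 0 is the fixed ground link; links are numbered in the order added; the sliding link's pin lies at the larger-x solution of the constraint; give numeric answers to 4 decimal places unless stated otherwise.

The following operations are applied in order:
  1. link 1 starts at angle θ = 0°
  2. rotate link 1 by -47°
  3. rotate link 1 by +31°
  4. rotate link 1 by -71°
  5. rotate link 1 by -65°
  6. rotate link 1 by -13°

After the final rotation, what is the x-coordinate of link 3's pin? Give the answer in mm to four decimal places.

geometry: r = 10 mm, L = 103 mm, e = 0 mm; θ starts at 0°
rotate link 1 by -47°: θ ← 0° -47° = -47°
rotate link 1 by +31°: θ ← -47° +31° = -16°
rotate link 1 by -71°: θ ← -16° -71° = -87°
rotate link 1 by -65°: θ ← -87° -65° = -152°
rotate link 1 by -13°: θ ← -152° -13° = -165°
crank pin P = (r cos θ, r sin θ) = (-9.659258, -2.588190)
h = r sin θ − e = -2.588190 − 0 = -2.588190
x = r cos θ + √(L² − h²) = -9.659258 + 102.967477 = 93.308218

93.3082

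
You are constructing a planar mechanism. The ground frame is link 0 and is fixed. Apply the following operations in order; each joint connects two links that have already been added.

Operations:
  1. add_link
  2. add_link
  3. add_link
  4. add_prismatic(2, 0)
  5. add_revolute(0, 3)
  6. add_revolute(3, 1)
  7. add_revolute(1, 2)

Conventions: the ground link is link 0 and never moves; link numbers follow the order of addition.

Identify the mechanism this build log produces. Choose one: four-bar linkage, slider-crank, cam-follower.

links: 4 (incl. ground); joints: 3 revolute, 1 prismatic, 0 higher (cam) pair, forming one closed loop
4 links, 3 revolutes + 1 prismatic in one loop → slider-crank

slider-crank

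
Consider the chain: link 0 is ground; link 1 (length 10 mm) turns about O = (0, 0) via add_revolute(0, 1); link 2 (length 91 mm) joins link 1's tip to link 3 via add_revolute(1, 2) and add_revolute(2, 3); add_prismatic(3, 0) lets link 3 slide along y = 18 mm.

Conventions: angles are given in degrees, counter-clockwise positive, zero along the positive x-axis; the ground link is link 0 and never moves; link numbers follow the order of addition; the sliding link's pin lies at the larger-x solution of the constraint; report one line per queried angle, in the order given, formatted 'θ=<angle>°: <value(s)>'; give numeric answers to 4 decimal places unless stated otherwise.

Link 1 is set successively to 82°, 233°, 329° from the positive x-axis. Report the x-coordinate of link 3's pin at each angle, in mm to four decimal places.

geometry: r = 10 mm, L = 91 mm, e = 18 mm
θ=82°: crank pin P = (r cos θ, r sin θ) = (1.391731, 9.902681)
θ=82°: h = r sin θ − e = 9.902681 − 18 = -8.097319
θ=82°: x = r cos θ + √(L² − h²) = 1.391731 + 90.639028 = 92.030759
θ=233°: crank pin P = (r cos θ, r sin θ) = (-6.018150, -7.986355)
θ=233°: h = r sin θ − e = -7.986355 − 18 = -25.986355
θ=233°: x = r cos θ + √(L² − h²) = -6.018150 + 87.210718 = 81.192568
θ=329°: crank pin P = (r cos θ, r sin θ) = (8.571673, -5.150381)
θ=329°: h = r sin θ − e = -5.150381 − 18 = -23.150381
θ=329°: x = r cos θ + √(L² − h²) = 8.571673 + 88.006022 = 96.577695

θ=82°: 92.0308
θ=233°: 81.1926
θ=329°: 96.5777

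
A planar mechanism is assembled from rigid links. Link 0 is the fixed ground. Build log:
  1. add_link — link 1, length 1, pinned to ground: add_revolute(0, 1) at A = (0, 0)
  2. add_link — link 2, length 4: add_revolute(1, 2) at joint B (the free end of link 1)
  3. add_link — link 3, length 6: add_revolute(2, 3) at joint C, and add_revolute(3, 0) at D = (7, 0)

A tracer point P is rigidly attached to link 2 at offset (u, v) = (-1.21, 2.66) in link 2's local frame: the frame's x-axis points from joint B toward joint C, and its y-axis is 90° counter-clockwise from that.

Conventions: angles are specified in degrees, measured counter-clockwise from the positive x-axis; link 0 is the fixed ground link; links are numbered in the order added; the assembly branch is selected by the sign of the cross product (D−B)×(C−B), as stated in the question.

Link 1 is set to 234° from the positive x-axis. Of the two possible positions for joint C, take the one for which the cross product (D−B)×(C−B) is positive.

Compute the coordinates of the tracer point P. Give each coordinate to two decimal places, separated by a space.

A=(0,0), D=(7.00,0)
B = A + 1.00·(cos234°, sin234°) = (-0.5878, -0.8090)
|BD| = 7.6308
circle(B,4.00) ∩ circle(D,6.00): a=2.5049, h=3.1186
  candidates: C₊=(1.5724,2.5575) cross=23.797; C₋=(2.2336,-3.6444) cross=-23.797
  branch + wants cross > 0 → take C=(1.5724,2.5575) (cross=23.797)
ex = (C−B)/|BC| = (0.5400,0.8416); ey = (-0.8416,0.5400)
P = B + -1.21·ex + 2.66·ey = (-3.4800,-0.3909)

-3.48 -0.39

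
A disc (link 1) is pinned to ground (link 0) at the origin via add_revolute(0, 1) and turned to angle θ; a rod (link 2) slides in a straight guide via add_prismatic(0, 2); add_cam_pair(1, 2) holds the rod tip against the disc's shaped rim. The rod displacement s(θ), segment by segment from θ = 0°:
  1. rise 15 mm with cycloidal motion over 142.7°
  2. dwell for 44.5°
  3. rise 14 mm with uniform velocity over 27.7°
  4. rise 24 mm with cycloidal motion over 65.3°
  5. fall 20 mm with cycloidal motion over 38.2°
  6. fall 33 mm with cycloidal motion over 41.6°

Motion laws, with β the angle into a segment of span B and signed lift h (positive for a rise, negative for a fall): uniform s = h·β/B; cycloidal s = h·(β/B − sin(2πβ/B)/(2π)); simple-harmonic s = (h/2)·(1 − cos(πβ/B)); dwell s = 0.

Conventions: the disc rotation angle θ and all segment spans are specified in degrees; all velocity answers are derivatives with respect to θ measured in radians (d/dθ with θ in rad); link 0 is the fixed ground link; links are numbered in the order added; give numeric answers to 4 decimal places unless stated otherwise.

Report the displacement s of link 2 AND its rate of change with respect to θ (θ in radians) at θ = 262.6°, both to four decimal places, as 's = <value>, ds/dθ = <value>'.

segment 1 (0° to 142.7°, cycloidal, h = 15) is passed completely: s = 0.0000 + (15) = 15.0000
segment 2 (142.7° to 187.2°, dwell): s unchanged at 15.0000
segment 3 (187.2° to 214.9°, uniform, h = 14) is passed completely: s = 15.0000 + (14) = 29.0000
θ = 262.6° falls in segment 4 (214.9° to 280.2°, cycloidal, h = 24): β = 262.6 − 214.9 = 47.7°, B = 65.3°; Δs = 24·(0.7305 − sin(2π·0.7305)/(2π)) = 21.3224; s = 29.0000 + 21.3224 = 50.3224
velocity in seg [214.9°–280.2°] (cycloidal), θ in radians: β = 47.7° = 0.8325 rad, B = 65.3° = 1.1397 rad; ds/dθ = (h/B)(1 − cos(2πβ/B)) = (24/1.1397)(1 − cos(2π·0.7305)) = 23.635133 mm/rad

s = 50.3224, ds/dθ = 23.6351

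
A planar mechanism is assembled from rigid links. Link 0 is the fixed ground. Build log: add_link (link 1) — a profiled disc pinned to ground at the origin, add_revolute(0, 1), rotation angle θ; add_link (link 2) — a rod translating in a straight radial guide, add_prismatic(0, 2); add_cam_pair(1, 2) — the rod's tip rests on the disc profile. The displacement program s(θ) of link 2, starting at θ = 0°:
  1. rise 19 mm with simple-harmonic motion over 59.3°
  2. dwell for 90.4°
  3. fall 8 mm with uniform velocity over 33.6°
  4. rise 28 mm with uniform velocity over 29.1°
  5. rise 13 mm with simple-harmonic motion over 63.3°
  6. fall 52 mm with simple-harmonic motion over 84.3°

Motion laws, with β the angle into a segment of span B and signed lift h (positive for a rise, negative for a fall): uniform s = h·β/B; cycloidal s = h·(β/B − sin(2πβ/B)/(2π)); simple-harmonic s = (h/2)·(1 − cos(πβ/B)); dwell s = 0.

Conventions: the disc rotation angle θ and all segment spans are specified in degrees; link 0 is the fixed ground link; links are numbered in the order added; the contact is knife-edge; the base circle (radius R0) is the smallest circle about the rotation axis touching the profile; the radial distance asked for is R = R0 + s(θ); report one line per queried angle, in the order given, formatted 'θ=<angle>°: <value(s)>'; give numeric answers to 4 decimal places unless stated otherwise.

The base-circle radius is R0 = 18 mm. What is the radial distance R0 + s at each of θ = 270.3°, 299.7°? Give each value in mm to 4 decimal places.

seg 1 [0°–59.3°] simple-harmonic, h=19: full span → s += 19 → s = 19.0000
seg 2 [59.3°–149.7°] dwell: s stays 19.0000
seg 3 [149.7°–183.3°] uniform, h=-8: full span → s += -8 → s = 11.0000
seg 4 [183.3°–212.4°] uniform, h=28: full span → s += 28 → s = 39.0000
seg 5 [212.4°–275.7°] simple-harmonic, h=13: θ=270.3° here. β=57.9, B=63.3. 13/2·(1 − cos(π·0.9147)) = 12.7680 → s = 51.7680
seg 5 [212.4°–275.7°] simple-harmonic, h=13: full span → s += 13 → s = 52.0000
seg 6 [275.7°–360°] simple-harmonic, h=-52: θ=299.7° here. β=24, B=84.3. -52/2·(1 − cos(π·0.2847)) = -9.7244 → s = 42.2756
θ=270.3°: R = R0 + s = 18 + 51.7680 = 69.7680
θ=299.7°: R = R0 + s = 18 + 42.2756 = 60.2756

θ=270.3°: 69.7680
θ=299.7°: 60.2756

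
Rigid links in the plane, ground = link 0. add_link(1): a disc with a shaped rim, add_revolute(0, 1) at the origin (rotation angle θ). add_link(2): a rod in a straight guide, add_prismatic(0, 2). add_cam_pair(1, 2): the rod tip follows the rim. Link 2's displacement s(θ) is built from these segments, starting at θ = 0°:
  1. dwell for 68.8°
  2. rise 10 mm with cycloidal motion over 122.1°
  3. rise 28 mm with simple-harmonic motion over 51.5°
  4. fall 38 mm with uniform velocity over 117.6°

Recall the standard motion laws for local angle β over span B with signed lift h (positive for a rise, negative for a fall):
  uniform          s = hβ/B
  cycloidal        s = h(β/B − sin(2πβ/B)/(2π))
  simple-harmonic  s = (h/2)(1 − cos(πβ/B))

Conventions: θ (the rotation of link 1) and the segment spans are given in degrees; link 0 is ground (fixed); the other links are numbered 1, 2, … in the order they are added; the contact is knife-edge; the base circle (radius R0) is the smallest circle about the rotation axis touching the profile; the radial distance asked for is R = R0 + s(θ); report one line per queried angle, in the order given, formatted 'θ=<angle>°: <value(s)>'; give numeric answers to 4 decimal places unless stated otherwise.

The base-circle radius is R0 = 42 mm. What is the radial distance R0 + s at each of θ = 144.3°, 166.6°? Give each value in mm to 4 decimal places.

segment 1 (0° to 68.8°, dwell): s unchanged at 0.0000
θ = 144.3° falls in segment 2 (68.8° to 190.9°, cycloidal, h = 10): β = 144.3 − 68.8 = 75.5°, B = 122.1°; Δs = 10·(0.6183 − sin(2π·0.6183)/(2π)) = 7.2608; s = 0.0000 + 7.2608 = 7.2608
θ = 166.6° falls in segment 2 (68.8° to 190.9°, cycloidal, h = 10): β = 166.6 − 68.8 = 97.8°, B = 122.1°; Δs = 10·(0.8010 − sin(2π·0.8010)/(2π)) = 9.5204; s = 0.0000 + 9.5204 = 9.5204
θ=144.3°: R = R0 + s = 42 + 7.2608 = 49.2608
θ=166.6°: R = R0 + s = 42 + 9.5204 = 51.5204

θ=144.3°: 49.2608
θ=166.6°: 51.5204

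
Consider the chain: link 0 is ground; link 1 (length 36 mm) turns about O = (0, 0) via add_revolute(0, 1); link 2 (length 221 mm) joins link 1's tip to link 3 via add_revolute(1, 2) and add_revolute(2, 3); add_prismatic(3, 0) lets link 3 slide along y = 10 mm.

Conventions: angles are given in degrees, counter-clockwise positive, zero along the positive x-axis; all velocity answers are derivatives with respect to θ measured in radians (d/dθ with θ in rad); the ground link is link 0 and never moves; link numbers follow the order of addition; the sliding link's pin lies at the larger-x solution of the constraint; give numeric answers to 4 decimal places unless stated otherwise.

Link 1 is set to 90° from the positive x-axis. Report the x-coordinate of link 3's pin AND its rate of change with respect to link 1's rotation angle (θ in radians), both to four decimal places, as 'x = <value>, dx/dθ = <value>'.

geometry: r = 36 mm, L = 221 mm, e = 10 mm
crank pin P = (r cos θ, r sin θ) = (0.000000, 36.000000)
h = r sin θ − e = 36.000000 − 10 = 26.000000
x = r cos θ + √(L² − h²) = 0.000000 + 219.465259 = 219.465259
dx/dθ = −r sin θ − h·r cos θ/√(L² − h²) (θ in radians; h = 26.000000) = -36.000000

x = 219.4653, dx/dθ = -36.0000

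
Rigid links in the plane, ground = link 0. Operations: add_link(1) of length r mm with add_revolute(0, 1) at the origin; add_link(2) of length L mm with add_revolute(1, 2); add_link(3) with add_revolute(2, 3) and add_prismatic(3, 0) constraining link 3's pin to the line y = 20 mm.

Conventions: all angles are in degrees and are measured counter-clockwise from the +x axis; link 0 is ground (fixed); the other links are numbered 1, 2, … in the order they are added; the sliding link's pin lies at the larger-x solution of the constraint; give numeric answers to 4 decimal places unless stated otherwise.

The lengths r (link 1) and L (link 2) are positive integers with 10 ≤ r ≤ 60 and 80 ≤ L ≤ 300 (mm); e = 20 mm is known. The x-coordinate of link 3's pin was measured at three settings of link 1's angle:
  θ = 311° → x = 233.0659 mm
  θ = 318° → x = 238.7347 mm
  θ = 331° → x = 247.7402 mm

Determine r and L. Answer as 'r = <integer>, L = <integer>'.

constraint per measurement: (x − r cos θ)² + (r sin θ − e)² = L²
subtracting the θ₁ and θ₂ equations cancels the r² and L² terms:
r = (x₁² − x₂²) / (2[(x₁cos θ₁ + e sin θ₁) − (x₂cos θ₂ + e sin θ₂)]) = 50.9999 → r = 51
L² = (x₁ − r cos θ₁)² + (r sin θ₁ − e)² = 43264.0125 → L = 208.0000 → L = 208
check at θ₃=331°: x = 247.7402 (printed 247.7402) ✓

r = 51, L = 208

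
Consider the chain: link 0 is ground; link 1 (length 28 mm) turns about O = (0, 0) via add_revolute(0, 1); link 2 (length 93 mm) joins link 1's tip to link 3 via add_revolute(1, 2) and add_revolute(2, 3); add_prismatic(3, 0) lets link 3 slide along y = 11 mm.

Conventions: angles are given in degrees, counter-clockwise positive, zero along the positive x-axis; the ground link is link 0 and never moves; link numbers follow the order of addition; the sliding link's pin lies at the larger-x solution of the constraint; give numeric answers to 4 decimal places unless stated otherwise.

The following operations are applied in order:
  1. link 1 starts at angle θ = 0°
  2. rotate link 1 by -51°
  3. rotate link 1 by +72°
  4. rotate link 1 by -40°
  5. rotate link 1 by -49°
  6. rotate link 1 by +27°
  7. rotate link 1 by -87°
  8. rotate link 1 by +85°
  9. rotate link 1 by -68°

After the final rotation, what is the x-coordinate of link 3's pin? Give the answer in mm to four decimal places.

geometry: r = 28 mm, L = 93 mm, e = 11 mm; θ starts at 0°
rotate link 1 by -51°: θ ← 0° -51° = -51°
rotate link 1 by +72°: θ ← -51° +72° = 21°
rotate link 1 by -40°: θ ← 21° -40° = -19°
rotate link 1 by -49°: θ ← -19° -49° = -68°
rotate link 1 by +27°: θ ← -68° +27° = -41°
rotate link 1 by -87°: θ ← -41° -87° = -128°
rotate link 1 by +85°: θ ← -128° +85° = -43°
rotate link 1 by -68°: θ ← -43° -68° = -111°
crank pin P = (r cos θ, r sin θ) = (-10.034303, -26.140252)
h = r sin θ − e = -26.140252 − 11 = -37.140252
x = r cos θ + √(L² − h²) = -10.034303 + 85.261959 = 75.227657

75.2277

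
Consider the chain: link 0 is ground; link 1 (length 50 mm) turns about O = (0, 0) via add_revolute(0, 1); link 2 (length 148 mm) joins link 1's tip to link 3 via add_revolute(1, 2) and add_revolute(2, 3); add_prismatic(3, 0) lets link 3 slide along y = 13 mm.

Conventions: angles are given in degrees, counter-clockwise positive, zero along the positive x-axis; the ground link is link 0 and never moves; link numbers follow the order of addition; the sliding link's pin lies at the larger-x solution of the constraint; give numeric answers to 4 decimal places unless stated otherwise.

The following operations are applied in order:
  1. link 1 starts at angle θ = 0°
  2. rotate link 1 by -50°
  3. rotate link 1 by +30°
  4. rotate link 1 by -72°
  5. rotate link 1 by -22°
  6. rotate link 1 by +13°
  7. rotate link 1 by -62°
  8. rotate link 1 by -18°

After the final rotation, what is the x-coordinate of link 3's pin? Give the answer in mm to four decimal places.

geometry: r = 50 mm, L = 148 mm, e = 13 mm; θ starts at 0°
rotate link 1 by -50°: θ ← 0° -50° = -50°
rotate link 1 by +30°: θ ← -50° +30° = -20°
rotate link 1 by -72°: θ ← -20° -72° = -92°
rotate link 1 by -22°: θ ← -92° -22° = -114°
rotate link 1 by +13°: θ ← -114° +13° = -101°
rotate link 1 by -62°: θ ← -101° -62° = -163°
rotate link 1 by -18°: θ ← -163° -18° = -181°
crank pin P = (r cos θ, r sin θ) = (-49.992385, 0.872620)
h = r sin θ − e = 0.872620 − 13 = -12.127380
x = r cos θ + √(L² − h²) = -49.992385 + 147.502294 = 97.509909

97.5099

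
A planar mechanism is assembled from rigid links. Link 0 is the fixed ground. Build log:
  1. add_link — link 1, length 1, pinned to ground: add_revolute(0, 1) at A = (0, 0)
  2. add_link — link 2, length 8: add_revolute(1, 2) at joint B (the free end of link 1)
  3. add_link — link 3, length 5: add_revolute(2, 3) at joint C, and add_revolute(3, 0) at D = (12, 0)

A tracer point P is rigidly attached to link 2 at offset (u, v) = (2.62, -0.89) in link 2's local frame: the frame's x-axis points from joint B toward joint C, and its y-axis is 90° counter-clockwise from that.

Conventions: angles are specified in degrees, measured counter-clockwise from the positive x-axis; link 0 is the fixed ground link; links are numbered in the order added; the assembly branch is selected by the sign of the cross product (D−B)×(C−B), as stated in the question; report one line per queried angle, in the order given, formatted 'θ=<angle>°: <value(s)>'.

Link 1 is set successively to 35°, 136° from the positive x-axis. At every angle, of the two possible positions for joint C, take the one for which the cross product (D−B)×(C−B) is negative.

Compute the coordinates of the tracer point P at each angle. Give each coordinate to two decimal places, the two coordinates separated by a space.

A=(0,0), D=(12.00,0)
θ=35°: B = A + 1.00·(cos35°, sin35°) = (0.8192, 0.5736)
θ=35°: |BD| = 11.1956
θ=35°: circle(B,8.00) ∩ circle(D,5.00): a=7.3395, h=3.1830
θ=35°:   candidates: C₊=(8.3121,3.3763) cross=35.635; C₋=(7.9860,-2.9812) cross=-35.635
θ=35°:   branch - wants cross < 0 → take C=(7.9860,-2.9812) (cross=-35.635)
θ=35°: ex = (C−B)/|BC| = (0.8959,-0.4443); ey = (0.4443,0.8959)
θ=35°: P = B + 2.62·ex + -0.89·ey = (2.7708,-1.3879)
θ=136°: B = A + 1.00·(cos136°, sin136°) = (-0.7193, 0.6947)
θ=136°: |BD| = 12.7383
θ=136°: circle(B,8.00) ∩ circle(D,5.00): a=7.9000, h=1.2612
θ=136°:   candidates: C₊=(7.2376,1.5231) cross=16.065; C₋=(7.1001,-0.9954) cross=-16.065
θ=136°:   branch - wants cross < 0 → take C=(7.1001,-0.9954) (cross=-16.065)
θ=136°: ex = (C−B)/|BC| = (0.9774,-0.2113); ey = (0.2113,0.9774)
θ=136°: P = B + 2.62·ex + -0.89·ey = (1.6535,-0.7288)

θ=35°: 2.77 -1.39
θ=136°: 1.65 -0.73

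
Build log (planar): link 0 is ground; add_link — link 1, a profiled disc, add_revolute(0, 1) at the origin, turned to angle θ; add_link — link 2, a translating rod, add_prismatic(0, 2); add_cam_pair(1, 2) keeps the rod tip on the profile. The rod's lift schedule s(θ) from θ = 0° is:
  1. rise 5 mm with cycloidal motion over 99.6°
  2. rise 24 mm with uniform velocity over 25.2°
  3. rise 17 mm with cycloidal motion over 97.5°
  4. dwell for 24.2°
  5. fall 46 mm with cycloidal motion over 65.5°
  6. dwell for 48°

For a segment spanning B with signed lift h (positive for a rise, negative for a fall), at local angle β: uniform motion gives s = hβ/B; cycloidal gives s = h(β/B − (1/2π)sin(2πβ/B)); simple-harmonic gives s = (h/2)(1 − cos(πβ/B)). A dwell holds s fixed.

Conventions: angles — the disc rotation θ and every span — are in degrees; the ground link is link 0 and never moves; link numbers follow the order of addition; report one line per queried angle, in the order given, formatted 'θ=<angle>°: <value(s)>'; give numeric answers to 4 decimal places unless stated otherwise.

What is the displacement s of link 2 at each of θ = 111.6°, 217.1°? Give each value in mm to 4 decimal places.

seg 1 [0°–99.6°] cycloidal, h=5: full span → s += 5 → s = 5.0000
seg 2 [99.6°–124.8°] uniform, h=24: θ=111.6° here. β=12, B=25.2. 24·12/25.2 = 11.4286 → s = 16.4286
seg 2 [99.6°–124.8°] uniform, h=24: full span → s += 24 → s = 29.0000
seg 3 [124.8°–222.3°] cycloidal, h=17: θ=217.1° here. β=92.3, B=97.5. 17·(0.9467 − sin(2π·0.9467)/(2π)) = 16.9831 → s = 45.9831

θ=111.6°: 16.4286
θ=217.1°: 45.9831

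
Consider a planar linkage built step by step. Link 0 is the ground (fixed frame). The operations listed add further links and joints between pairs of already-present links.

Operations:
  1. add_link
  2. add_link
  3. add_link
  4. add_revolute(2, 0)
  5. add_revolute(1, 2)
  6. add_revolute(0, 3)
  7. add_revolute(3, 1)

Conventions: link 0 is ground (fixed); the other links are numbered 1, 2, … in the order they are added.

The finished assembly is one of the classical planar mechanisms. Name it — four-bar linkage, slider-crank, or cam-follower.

links: 4 (incl. ground); joints: 4 revolute, 0 prismatic, 0 higher (cam) pair, forming one closed loop
4 links in a single 4R loop → four-bar linkage

four-bar linkage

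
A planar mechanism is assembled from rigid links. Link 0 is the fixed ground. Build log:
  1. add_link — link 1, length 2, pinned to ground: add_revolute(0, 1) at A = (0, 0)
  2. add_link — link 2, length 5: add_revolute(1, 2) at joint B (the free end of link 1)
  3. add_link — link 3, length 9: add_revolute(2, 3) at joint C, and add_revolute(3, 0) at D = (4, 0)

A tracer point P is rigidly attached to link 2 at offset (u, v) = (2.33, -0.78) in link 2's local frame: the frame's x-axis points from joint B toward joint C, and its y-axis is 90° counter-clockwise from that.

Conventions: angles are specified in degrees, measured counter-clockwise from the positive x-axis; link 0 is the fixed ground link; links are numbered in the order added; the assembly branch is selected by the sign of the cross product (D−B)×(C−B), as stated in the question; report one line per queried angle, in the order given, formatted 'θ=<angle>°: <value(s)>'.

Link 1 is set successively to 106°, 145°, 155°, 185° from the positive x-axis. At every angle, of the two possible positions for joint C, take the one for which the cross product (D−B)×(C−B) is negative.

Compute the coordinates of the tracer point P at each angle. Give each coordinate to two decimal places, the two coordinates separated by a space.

A=(0,0), D=(4.00,0)
θ=106°: B = A + 2.00·(cos106°, sin106°) = (-0.5513, 1.9225)
θ=106°: |BD| = 4.9407
θ=106°: circle(B,5.00) ∩ circle(D,9.00): a=-3.1969, h=3.8444
θ=106°:   candidates: C₊=(-2.0003,6.7080) cross=18.994; C₋=(-4.9922,-0.3749) cross=-18.994
θ=106°:   branch - wants cross < 0 → take C=(-4.9922,-0.3749) (cross=-18.994)
θ=106°: ex = (C−B)/|BC| = (-0.8882,-0.4595); ey = (0.4595,-0.8882)
θ=106°: P = B + 2.33·ex + -0.78·ey = (-2.9791,1.5447)
θ=145°: B = A + 2.00·(cos145°, sin145°) = (-1.6383, 1.1472)
θ=145°: |BD| = 5.7538
θ=145°: circle(B,5.00) ∩ circle(D,9.00): a=-1.9894, h=4.5872
θ=145°:   candidates: C₊=(-2.6732,6.0389) cross=26.394; C₋=(-4.5023,-2.9513) cross=-26.394
θ=145°:   branch - wants cross < 0 → take C=(-4.5023,-2.9513) (cross=-26.394)
θ=145°: ex = (C−B)/|BC| = (-0.5728,-0.8197); ey = (0.8197,-0.5728)
θ=145°: P = B + 2.33·ex + -0.78·ey = (-3.6123,-0.3159)
θ=155°: B = A + 2.00·(cos155°, sin155°) = (-1.8126, 0.8452)
θ=155°: |BD| = 5.8737
θ=155°: circle(B,5.00) ∩ circle(D,9.00): a=-1.8301, h=4.6530
θ=155°:   candidates: C₊=(-2.9541,5.7132) cross=27.331; C₋=(-4.2932,-3.4960) cross=-27.331
θ=155°:   branch - wants cross < 0 → take C=(-4.2932,-3.4960) (cross=-27.331)
θ=155°: ex = (C−B)/|BC| = (-0.4961,-0.8683); ey = (0.8683,-0.4961)
θ=155°: P = B + 2.33·ex + -0.78·ey = (-3.6458,-0.7908)
θ=185°: B = A + 2.00·(cos185°, sin185°) = (-1.9924, -0.1743)
θ=185°: |BD| = 5.9949
θ=185°: circle(B,5.00) ∩ circle(D,9.00): a=-1.6732, h=4.7117
θ=185°:   candidates: C₊=(-3.8018,4.4868) cross=28.247; C₋=(-3.5278,-4.9327) cross=-28.247
θ=185°:   branch - wants cross < 0 → take C=(-3.5278,-4.9327) (cross=-28.247)
θ=185°: ex = (C−B)/|BC| = (-0.3071,-0.9517); ey = (0.9517,-0.3071)
θ=185°: P = B + 2.33·ex + -0.78·ey = (-3.4502,-2.1522)

θ=106°: -2.98 1.54
θ=145°: -3.61 -0.32
θ=155°: -3.65 -0.79
θ=185°: -3.45 -2.15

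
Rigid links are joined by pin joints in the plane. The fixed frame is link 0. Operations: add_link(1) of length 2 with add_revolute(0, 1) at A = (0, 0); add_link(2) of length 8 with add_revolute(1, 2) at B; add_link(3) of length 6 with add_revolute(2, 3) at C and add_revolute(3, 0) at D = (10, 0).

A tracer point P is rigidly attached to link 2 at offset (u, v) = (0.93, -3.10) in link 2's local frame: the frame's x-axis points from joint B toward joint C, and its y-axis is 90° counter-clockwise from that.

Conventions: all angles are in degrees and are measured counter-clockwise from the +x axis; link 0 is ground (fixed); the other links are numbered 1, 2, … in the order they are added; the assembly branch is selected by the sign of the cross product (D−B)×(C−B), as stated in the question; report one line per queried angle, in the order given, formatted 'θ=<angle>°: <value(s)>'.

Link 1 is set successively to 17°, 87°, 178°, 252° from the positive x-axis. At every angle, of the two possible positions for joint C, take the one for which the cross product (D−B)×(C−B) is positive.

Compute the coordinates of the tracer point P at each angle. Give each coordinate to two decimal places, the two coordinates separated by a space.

A=(0,0), D=(10.00,0)
θ=17°: B = A + 2.00·(cos17°, sin17°) = (1.9126, 0.5847)
θ=17°: |BD| = 8.1085
θ=17°: circle(B,8.00) ∩ circle(D,6.00): a=5.7808, h=5.5301
θ=17°:   candidates: C₊=(8.0772,5.6836) cross=44.841; C₋=(7.2796,-5.3478) cross=-44.841
θ=17°:   branch + wants cross > 0 → take C=(8.0772,5.6836) (cross=44.841)
θ=17°: ex = (C−B)/|BC| = (0.7706,0.6374); ey = (-0.6374,0.7706)
θ=17°: P = B + 0.93·ex + -3.10·ey = (4.6050,-1.2113)
θ=87°: B = A + 2.00·(cos87°, sin87°) = (0.1047, 1.9973)
θ=87°: |BD| = 10.0949
θ=87°: circle(B,8.00) ∩ circle(D,6.00): a=6.4343, h=4.7539
θ=87°:   candidates: C₊=(7.3523,5.3842) cross=47.991; C₋=(5.4712,-3.9357) cross=-47.991
θ=87°:   branch + wants cross > 0 → take C=(7.3523,5.3842) (cross=47.991)
θ=87°: ex = (C−B)/|BC| = (0.9060,0.4234); ey = (-0.4234,0.9060)
θ=87°: P = B + 0.93·ex + -3.10·ey = (2.2597,-0.4175)
θ=178°: B = A + 2.00·(cos178°, sin178°) = (-1.9988, 0.0698)
θ=178°: |BD| = 11.9990
θ=178°: circle(B,8.00) ∩ circle(D,6.00): a=7.1663, h=3.5559
θ=178°:   candidates: C₊=(5.1880,3.5840) cross=42.668; C₋=(5.1467,-3.5278) cross=-42.668
θ=178°:   branch + wants cross > 0 → take C=(5.1880,3.5840) (cross=42.668)
θ=178°: ex = (C−B)/|BC| = (0.8984,0.4393); ey = (-0.4393,0.8984)
θ=178°: P = B + 0.93·ex + -3.10·ey = (0.1984,-2.3066)
θ=252°: B = A + 2.00·(cos252°, sin252°) = (-0.6180, -1.9021)
θ=252°: |BD| = 10.7871
θ=252°: circle(B,8.00) ∩ circle(D,6.00): a=6.6914, h=4.3847
θ=252°:   candidates: C₊=(5.1953,3.5938) cross=47.298; C₋=(6.7417,-5.0382) cross=-47.298
θ=252°:   branch + wants cross > 0 → take C=(5.1953,3.5938) (cross=47.298)
θ=252°: ex = (C−B)/|BC| = (0.7267,0.6870); ey = (-0.6870,0.7267)
θ=252°: P = B + 0.93·ex + -3.10·ey = (2.1874,-3.5159)

θ=17°: 4.61 -1.21
θ=87°: 2.26 -0.42
θ=178°: 0.20 -2.31
θ=252°: 2.19 -3.52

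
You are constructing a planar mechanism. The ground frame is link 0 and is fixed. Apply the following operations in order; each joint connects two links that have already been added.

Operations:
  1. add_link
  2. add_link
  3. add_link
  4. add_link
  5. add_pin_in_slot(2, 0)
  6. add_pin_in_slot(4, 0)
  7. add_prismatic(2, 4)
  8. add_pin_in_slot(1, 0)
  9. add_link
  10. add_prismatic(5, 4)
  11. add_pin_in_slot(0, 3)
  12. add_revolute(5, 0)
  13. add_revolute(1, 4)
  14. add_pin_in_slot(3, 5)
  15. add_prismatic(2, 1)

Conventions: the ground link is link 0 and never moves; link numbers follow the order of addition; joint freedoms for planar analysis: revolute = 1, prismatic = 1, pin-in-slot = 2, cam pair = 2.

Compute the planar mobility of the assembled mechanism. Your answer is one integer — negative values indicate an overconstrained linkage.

ground; <1,0,0>
#1 <2,0,0>
#2 <3,0,0>
#3 <4,0,0>
#4 <5,0,0>
PS:2↔0 J2 <5,0,1>
PS:4↔0 J2 <5,0,2>
P:2↔4 J1 <5,1,2>
PS:1↔0 J2 <5,1,3>
#5 <6,1,3>
P:5↔4 J1 <6,2,3>
PS:0↔3 J2 <6,2,4>
R:5↔0 J1 <6,3,4>
R:1↔4 J1 <6,4,4>
PS:3↔5 J2 <6,4,5>
P:2↔1 J1 <6,5,5>
3×5 − 2×5 − 1×5 = 0

M = 0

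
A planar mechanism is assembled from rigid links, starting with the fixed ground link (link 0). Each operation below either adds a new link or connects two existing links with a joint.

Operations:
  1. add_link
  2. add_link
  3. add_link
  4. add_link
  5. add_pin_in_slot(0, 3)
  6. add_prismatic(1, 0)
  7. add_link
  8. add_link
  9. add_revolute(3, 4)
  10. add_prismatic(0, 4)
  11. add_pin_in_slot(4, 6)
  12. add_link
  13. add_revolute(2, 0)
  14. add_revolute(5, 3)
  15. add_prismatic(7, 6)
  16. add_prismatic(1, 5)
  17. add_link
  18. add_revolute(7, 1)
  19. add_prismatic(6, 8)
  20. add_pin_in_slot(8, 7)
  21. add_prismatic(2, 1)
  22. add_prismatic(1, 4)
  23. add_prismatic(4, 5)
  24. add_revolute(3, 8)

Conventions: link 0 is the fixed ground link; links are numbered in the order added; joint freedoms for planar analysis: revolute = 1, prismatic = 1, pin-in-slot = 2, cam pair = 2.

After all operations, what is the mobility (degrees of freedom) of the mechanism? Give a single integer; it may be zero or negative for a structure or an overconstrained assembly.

(L,J1,J2)=(1,0,0); link0 fixed
link1: (2,0,0)
link2: (3,0,0)
link3: (4,0,0)
link4: (5,0,0)
PS 0-3 [J2]: (5,0,1)
P 1-0 [J1]: (5,1,1)
link5: (6,1,1)
link6: (7,1,1)
R 3-4 [J1]: (7,2,1)
P 0-4 [J1]: (7,3,1)
PS 4-6 [J2]: (7,3,2)
link7: (8,3,2)
R 2-0 [J1]: (8,4,2)
R 5-3 [J1]: (8,5,2)
P 7-6 [J1]: (8,6,2)
P 1-5 [J1]: (8,7,2)
link8: (9,7,2)
R 7-1 [J1]: (9,8,2)
P 6-8 [J1]: (9,9,2)
PS 8-7 [J2]: (9,9,3)
P 2-1 [J1]: (9,10,3)
P 1-4 [J1]: (9,11,3)
P 4-5 [J1]: (9,12,3)
R 3-8 [J1]: (9,13,3)
Grübler: 3·8 − 2·13 − 3 = -5

M = -5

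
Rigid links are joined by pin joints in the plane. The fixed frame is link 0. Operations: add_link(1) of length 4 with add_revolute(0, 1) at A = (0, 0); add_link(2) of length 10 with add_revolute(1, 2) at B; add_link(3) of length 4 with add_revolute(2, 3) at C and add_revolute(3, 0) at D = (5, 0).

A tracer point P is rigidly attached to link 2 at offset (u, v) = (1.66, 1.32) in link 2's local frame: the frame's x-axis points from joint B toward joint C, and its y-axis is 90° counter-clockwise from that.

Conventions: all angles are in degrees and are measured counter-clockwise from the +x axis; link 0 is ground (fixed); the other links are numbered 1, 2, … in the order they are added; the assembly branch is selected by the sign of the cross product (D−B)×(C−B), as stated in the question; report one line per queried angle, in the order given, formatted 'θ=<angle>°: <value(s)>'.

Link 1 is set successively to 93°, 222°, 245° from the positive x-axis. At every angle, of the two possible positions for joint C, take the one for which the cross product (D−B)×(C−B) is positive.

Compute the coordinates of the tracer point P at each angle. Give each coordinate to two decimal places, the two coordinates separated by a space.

A=(0,0), D=(5.00,0)
θ=93°: B = A + 4.00·(cos93°, sin93°) = (-0.2093, 3.9945)
θ=93°: |BD| = 6.5646
θ=93°: circle(B,10.00) ∩ circle(D,4.00): a=9.6803, h=2.5085
θ=93°:   candidates: C₊=(8.9989,0.0947) cross=16.467; C₋=(5.9461,-3.8865) cross=-16.467
θ=93°:   branch + wants cross > 0 → take C=(8.9989,0.0947) (cross=16.467)
θ=93°: ex = (C−B)/|BC| = (0.9208,-0.3900); ey = (0.3900,0.9208)
θ=93°: P = B + 1.66·ex + 1.32·ey = (1.8340,4.5626)
θ=222°: B = A + 4.00·(cos222°, sin222°) = (-2.9726, -2.6765)
θ=222°: |BD| = 8.4099
θ=222°: circle(B,10.00) ∩ circle(D,4.00): a=9.1991, h=3.9214
θ=222°:   candidates: C₊=(4.5002,3.9686) cross=32.978; C₋=(6.9962,-3.4663) cross=-32.978
θ=222°:   branch + wants cross > 0 → take C=(4.5002,3.9686) (cross=32.978)
θ=222°: ex = (C−B)/|BC| = (0.7473,0.6645); ey = (-0.6645,0.7473)
θ=222°: P = B + 1.66·ex + 1.32·ey = (-2.6093,-0.5870)
θ=245°: B = A + 4.00·(cos245°, sin245°) = (-1.6905, -3.6252)
θ=245°: |BD| = 7.6095
θ=245°: circle(B,10.00) ∩ circle(D,4.00): a=9.3242, h=3.6139
θ=245°:   candidates: C₊=(4.7859,3.9943) cross=27.500; C₋=(8.2292,-2.3605) cross=-27.500
θ=245°:   branch + wants cross > 0 → take C=(4.7859,3.9943) (cross=27.500)
θ=245°: ex = (C−B)/|BC| = (0.6476,0.7619); ey = (-0.7619,0.6476)
θ=245°: P = B + 1.66·ex + 1.32·ey = (-1.6212,-1.5055)

θ=93°: 1.83 4.56
θ=222°: -2.61 -0.59
θ=245°: -1.62 -1.51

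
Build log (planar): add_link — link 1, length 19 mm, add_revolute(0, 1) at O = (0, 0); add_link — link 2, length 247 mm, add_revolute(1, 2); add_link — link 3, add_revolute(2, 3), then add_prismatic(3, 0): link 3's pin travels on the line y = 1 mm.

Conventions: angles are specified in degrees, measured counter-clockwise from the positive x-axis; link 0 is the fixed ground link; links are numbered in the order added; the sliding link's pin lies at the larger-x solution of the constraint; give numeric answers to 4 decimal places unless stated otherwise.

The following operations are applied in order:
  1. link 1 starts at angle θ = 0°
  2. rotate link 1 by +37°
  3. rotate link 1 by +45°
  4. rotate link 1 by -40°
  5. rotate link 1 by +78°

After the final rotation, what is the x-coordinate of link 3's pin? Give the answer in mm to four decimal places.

geometry: r = 19 mm, L = 247 mm, e = 1 mm; θ starts at 0°
rotate link 1 by +37°: θ ← 0° +37° = 37°
rotate link 1 by +45°: θ ← 37° +45° = 82°
rotate link 1 by -40°: θ ← 82° -40° = 42°
rotate link 1 by +78°: θ ← 42° +78° = 120°
crank pin P = (r cos θ, r sin θ) = (-9.500000, 16.454483)
h = r sin θ − e = 16.454483 − 1 = 15.454483
x = r cos θ + √(L² − h²) = -9.500000 + 246.516042 = 237.016042

237.0160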